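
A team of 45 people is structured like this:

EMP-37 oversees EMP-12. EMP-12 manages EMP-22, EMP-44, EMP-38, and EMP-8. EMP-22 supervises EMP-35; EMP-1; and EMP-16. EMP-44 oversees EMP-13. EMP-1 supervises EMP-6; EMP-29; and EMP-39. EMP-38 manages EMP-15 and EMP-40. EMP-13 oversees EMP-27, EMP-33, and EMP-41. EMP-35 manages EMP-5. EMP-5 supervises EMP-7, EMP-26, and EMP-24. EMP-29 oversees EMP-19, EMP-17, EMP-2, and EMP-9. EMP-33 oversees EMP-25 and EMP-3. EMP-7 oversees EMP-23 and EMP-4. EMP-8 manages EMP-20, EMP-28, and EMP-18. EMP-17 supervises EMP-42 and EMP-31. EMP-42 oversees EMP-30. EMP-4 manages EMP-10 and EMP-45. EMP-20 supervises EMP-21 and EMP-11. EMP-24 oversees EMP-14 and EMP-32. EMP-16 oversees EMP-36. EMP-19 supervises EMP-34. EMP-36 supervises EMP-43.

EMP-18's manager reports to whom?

EMP-12

EMP-18 reports to EMP-8, and EMP-8 reports to EMP-12. So EMP-18's skip-level manager is EMP-12.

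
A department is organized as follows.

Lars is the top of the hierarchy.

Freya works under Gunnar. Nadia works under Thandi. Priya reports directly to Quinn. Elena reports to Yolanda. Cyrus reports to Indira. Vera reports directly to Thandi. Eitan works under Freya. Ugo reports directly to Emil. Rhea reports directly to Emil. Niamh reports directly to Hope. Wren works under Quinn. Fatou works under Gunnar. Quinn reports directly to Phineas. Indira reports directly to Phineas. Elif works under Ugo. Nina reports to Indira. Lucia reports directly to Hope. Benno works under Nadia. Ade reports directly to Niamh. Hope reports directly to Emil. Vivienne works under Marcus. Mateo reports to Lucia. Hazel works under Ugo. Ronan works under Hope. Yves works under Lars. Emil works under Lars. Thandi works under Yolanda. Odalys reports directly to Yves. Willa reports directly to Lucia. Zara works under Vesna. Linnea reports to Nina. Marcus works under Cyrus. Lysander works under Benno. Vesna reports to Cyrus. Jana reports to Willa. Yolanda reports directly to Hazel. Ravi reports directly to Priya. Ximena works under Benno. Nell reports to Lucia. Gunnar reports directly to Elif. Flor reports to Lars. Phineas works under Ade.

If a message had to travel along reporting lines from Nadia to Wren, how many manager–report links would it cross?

Nadia is 5 levels below Emil, and Wren is 6 levels below Emil (their lowest common manager). The shortest path runs up from Nadia to Emil and back down to Wren: 5 + 6 = 11 links.

11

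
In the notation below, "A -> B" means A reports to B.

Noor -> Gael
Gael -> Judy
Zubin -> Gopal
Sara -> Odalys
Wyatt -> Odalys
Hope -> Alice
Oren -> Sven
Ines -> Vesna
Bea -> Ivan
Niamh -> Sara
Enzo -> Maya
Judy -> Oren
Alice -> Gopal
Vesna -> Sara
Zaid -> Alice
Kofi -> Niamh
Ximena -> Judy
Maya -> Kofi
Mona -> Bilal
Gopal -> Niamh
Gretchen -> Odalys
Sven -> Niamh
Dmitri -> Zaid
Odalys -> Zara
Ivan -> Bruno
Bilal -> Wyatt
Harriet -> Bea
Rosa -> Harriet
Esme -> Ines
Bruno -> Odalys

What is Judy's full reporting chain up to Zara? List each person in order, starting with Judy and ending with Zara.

Judy reports to Oren. Oren reports to Sven. Sven reports to Niamh. Niamh reports to Sara. Sara reports to Odalys. Odalys reports to Zara. Zara is at the top.

Judy -> Oren -> Sven -> Niamh -> Sara -> Odalys -> Zara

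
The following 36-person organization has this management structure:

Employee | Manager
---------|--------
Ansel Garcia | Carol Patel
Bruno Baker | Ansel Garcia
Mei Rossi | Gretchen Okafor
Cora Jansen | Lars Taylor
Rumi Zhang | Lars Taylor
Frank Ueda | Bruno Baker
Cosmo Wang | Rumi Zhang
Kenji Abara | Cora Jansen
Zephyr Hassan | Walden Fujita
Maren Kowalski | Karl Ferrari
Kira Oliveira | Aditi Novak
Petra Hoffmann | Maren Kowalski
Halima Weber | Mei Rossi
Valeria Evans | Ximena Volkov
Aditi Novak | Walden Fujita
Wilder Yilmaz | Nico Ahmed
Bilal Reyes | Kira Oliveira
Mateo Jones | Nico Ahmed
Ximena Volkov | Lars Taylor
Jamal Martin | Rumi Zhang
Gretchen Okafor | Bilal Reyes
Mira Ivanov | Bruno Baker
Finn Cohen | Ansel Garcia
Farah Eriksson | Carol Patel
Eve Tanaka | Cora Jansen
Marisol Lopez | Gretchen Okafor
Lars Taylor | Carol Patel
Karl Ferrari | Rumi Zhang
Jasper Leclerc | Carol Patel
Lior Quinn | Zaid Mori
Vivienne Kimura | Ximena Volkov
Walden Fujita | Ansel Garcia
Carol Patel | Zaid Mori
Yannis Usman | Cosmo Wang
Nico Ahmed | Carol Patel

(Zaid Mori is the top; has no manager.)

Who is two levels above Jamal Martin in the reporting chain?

Lars Taylor

Jamal Martin reports to Rumi Zhang, and Rumi Zhang reports to Lars Taylor. So Jamal Martin's skip-level manager is Lars Taylor.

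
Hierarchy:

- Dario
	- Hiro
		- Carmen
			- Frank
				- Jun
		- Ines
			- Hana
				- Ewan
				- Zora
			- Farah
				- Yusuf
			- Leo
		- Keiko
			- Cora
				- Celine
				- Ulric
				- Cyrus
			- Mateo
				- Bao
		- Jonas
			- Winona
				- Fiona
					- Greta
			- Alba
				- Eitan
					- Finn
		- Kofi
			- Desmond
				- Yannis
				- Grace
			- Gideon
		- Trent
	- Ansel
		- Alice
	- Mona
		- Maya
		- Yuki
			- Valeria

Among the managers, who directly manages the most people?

Direct-report counts: Dario has 3; Mona has 2; Yuki has 1; Ansel has 1; Hiro has 6; Kofi has 2; Desmond has 2; Jonas has 2; Alba has 1; Eitan has 1; Winona has 1; Fiona has 1; Keiko has 2; Mateo has 1; Cora has 3; Ines has 3; Farah has 1; Hana has 2; Carmen has 1; Frank has 1. The largest is 6, held by Hiro.

Hiro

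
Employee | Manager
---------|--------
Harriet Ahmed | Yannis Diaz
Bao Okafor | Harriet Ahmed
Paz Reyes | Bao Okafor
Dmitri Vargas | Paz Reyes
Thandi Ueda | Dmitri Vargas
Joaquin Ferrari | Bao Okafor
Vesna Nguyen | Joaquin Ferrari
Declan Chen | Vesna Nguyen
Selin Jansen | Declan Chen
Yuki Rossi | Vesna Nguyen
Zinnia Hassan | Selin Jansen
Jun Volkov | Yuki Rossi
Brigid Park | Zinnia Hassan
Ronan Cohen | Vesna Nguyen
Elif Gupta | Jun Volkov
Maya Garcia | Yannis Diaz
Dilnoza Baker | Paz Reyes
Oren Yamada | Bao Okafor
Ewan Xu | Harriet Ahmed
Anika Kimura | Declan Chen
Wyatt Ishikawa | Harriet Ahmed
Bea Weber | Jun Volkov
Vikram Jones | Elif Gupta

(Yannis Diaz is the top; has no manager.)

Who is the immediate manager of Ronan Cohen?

Ronan Cohen reports directly to Vesna Nguyen.

Vesna Nguyen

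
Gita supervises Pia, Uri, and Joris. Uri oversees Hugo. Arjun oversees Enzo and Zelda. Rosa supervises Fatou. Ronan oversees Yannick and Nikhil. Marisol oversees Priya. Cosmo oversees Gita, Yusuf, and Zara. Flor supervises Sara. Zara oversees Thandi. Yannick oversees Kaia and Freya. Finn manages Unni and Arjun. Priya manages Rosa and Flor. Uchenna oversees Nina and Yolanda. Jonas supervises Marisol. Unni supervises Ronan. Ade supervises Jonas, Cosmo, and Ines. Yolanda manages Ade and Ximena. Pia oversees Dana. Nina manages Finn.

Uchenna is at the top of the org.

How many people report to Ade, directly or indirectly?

Ade directly manages Jonas, Cosmo, Ines. Under Jonas: Marisol, Priya, Flor, Sara, Rosa, Fatou (6). Under Cosmo: Yusuf, Zara, Thandi, Gita, Uri, Hugo, Joris, Pia, Dana (9). Ines has no reports. So Ade's organization is 3 direct reports plus everyone under them: 7 + 10 + 1 = 18.

18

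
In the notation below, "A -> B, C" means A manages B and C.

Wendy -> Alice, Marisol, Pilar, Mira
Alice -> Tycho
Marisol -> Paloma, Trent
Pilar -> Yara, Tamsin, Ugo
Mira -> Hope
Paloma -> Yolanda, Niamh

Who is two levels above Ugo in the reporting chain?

Ugo reports to Pilar, and Pilar reports to Wendy. So Ugo's skip-level manager is Wendy.

Wendy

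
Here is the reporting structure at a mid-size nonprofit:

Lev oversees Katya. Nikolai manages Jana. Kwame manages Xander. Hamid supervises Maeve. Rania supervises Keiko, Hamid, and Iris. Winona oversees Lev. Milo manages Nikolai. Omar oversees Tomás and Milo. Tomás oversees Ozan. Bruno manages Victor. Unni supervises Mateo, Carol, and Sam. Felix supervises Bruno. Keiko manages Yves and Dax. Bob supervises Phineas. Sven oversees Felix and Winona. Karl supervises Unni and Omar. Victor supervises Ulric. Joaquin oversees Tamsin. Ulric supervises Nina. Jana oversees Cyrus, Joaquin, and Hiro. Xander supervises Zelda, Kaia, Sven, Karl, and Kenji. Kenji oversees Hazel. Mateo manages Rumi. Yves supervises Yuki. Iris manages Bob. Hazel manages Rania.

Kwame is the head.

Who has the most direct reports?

Direct-report counts: Kwame has 1; Xander has 5; Kenji has 1; Hazel has 1; Rania has 3; Iris has 1; Bob has 1; Hamid has 1; Keiko has 2; Yves has 1; Karl has 2; Omar has 2; Tomás has 1; Milo has 1; Nikolai has 1; Jana has 3; Joaquin has 1; Unni has 3; Mateo has 1; Sven has 2; Winona has 1; Lev has 1; Felix has 1; Bruno has 1; Victor has 1; Ulric has 1. The largest is 5, held by Xander.

Xander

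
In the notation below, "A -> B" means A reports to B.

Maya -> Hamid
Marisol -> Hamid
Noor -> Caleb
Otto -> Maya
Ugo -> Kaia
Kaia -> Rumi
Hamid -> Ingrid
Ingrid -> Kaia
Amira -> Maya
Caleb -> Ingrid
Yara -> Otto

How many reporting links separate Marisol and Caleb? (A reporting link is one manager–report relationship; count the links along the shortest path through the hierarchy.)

Marisol is 2 levels below Ingrid, and Caleb is 1 level below Ingrid (their lowest common manager). The shortest path runs up from Marisol to Ingrid and back down to Caleb: 2 + 1 = 3 links.

3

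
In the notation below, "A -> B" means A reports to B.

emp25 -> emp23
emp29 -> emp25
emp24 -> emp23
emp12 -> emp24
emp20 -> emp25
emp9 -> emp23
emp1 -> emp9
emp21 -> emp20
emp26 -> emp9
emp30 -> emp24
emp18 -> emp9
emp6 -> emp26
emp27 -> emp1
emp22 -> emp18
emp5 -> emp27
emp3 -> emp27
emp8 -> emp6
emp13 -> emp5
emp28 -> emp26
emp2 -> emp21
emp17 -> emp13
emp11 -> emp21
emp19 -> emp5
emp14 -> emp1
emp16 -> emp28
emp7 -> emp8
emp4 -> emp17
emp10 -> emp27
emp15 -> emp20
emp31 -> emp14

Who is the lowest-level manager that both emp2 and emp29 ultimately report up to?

emp25

emp2's chain of managers is emp21, emp20, emp25, emp23. emp29's chain of managers is emp25, emp23. The first manager that appears in both chains is emp25.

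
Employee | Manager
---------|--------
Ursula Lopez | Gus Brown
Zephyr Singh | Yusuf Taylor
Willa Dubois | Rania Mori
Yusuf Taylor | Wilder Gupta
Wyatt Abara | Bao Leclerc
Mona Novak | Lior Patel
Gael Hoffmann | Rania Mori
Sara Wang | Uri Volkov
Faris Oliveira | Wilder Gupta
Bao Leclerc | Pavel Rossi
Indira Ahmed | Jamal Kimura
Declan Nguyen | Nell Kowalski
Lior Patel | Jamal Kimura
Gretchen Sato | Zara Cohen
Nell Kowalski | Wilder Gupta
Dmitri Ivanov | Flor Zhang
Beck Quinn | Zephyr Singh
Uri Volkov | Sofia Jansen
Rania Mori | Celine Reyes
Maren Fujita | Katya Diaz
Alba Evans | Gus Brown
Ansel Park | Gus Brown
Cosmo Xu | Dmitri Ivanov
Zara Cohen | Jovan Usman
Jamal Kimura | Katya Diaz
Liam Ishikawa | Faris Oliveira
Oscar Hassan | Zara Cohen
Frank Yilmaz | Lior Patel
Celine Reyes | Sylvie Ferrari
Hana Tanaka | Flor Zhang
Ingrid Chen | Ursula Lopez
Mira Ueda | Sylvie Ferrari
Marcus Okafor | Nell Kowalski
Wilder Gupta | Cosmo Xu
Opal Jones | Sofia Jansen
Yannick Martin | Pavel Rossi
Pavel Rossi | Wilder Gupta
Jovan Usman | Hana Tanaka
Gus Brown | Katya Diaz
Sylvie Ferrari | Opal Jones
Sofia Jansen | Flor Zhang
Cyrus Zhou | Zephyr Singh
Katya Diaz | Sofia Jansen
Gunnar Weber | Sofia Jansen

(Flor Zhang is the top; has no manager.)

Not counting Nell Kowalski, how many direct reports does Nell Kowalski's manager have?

3

Nell Kowalski reports to Wilder Gupta. Wilder Gupta's other direct reports are Faris Oliveira, Yusuf Taylor, Pavel Rossi — 3 peers.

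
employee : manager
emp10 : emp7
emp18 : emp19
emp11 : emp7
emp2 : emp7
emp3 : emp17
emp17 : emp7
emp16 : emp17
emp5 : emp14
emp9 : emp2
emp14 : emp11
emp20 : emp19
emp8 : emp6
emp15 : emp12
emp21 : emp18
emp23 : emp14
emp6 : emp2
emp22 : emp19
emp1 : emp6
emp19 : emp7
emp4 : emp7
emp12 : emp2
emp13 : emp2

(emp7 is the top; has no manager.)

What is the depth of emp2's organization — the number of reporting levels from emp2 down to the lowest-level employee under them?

The longest chain under emp2 runs emp2 → emp6 → emp8, which is 2 levels below emp2.

2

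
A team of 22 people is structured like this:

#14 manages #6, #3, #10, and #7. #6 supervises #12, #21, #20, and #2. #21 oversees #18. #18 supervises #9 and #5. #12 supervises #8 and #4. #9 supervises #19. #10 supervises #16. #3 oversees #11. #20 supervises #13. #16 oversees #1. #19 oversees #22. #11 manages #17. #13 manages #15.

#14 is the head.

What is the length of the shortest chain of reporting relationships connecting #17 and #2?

5

#17 is 3 levels below #14, and #2 is 2 levels below #14 (their lowest common manager). The shortest path runs up from #17 to #14 and back down to #2: 3 + 2 = 5 links.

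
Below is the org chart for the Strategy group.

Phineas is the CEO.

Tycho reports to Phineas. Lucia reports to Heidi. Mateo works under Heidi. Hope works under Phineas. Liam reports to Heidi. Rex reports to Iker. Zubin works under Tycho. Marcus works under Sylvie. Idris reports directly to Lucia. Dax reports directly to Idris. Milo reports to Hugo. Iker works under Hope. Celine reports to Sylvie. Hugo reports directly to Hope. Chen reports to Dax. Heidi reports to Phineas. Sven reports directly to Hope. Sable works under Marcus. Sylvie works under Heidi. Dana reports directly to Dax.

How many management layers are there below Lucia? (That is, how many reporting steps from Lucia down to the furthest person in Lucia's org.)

The longest chain under Lucia runs Lucia → Idris → Dax → Dana, which is 3 levels below Lucia.

3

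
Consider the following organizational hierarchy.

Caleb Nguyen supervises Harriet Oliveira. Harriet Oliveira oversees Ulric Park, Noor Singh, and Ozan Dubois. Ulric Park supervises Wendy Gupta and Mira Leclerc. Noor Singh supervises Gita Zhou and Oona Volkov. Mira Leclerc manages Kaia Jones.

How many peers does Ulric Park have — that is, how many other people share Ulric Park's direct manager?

2

Ulric Park reports to Harriet Oliveira. Harriet Oliveira's other direct reports are Noor Singh, Ozan Dubois — 2 peers.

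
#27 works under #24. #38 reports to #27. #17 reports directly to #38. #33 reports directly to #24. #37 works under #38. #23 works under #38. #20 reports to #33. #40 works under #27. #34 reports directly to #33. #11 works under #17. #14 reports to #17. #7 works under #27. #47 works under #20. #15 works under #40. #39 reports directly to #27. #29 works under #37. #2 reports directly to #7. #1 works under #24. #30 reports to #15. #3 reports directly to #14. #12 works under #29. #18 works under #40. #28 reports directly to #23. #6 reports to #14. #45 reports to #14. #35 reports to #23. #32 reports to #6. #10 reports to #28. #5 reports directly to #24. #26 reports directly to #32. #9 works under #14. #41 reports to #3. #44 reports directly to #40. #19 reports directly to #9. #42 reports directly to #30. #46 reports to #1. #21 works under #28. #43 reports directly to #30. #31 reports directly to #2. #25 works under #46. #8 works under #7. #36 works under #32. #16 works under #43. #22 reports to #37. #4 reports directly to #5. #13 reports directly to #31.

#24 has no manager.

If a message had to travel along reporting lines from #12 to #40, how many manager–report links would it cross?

#12 is 4 levels below #27, and #40 is 1 level below #27 (their lowest common manager). The shortest path runs up from #12 to #27 and back down to #40: 4 + 1 = 5 links.

5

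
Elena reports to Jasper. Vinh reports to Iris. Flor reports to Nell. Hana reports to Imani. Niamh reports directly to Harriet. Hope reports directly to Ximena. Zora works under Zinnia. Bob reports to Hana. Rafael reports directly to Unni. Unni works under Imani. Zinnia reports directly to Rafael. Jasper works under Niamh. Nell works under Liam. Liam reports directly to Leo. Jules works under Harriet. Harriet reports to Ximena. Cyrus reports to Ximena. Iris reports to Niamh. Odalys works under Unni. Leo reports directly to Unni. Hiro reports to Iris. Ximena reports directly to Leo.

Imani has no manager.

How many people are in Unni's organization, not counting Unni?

Unni directly manages Leo, Odalys, Rafael. Under Leo: Liam, Nell, Flor, Ximena, Hope, Cyrus, Harriet, Niamh, Jasper, Elena, Iris, Vinh, Hiro, Jules (14). Odalys has no reports. Under Rafael: Zinnia, Zora (2). So Unni's organization is 3 direct reports plus everyone under them: 15 + 1 + 3 = 19.

19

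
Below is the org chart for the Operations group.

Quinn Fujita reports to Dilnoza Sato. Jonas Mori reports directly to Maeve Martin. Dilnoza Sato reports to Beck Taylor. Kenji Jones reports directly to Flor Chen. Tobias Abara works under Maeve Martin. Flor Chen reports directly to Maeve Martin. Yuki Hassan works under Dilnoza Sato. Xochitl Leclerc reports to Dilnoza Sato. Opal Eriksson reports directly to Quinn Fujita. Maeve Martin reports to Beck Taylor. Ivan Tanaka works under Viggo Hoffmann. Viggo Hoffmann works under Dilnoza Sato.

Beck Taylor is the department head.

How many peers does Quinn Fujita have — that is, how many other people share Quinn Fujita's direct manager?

3

Quinn Fujita reports to Dilnoza Sato. Dilnoza Sato's other direct reports are Viggo Hoffmann, Yuki Hassan, Xochitl Leclerc — 3 peers.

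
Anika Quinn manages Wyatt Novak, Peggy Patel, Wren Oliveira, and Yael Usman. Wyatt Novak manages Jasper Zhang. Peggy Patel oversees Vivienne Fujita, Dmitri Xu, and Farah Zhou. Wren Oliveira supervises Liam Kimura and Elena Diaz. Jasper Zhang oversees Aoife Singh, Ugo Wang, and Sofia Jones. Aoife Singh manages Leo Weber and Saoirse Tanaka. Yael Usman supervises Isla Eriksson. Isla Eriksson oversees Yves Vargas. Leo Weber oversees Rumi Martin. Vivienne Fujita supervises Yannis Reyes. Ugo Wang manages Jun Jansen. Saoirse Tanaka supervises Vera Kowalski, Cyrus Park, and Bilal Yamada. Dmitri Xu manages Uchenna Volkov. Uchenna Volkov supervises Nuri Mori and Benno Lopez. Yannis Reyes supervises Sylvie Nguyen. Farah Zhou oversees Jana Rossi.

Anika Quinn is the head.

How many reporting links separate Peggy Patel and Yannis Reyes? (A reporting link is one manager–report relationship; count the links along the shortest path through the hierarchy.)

Yannis Reyes is in Peggy Patel's organization: the chain from Yannis Reyes up to Peggy Patel is Yannis Reyes → Vivienne Fujita → Peggy Patel, which is 2 links.

2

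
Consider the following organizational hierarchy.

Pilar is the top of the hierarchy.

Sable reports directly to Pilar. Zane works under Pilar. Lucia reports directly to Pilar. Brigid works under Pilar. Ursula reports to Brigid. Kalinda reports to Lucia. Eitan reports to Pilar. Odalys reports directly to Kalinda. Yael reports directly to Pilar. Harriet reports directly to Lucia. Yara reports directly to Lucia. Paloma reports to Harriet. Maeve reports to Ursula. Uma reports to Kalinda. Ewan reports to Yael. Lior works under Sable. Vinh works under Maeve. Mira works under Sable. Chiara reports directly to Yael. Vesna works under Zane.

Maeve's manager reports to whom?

Brigid

Maeve reports to Ursula, and Ursula reports to Brigid. So Maeve's skip-level manager is Brigid.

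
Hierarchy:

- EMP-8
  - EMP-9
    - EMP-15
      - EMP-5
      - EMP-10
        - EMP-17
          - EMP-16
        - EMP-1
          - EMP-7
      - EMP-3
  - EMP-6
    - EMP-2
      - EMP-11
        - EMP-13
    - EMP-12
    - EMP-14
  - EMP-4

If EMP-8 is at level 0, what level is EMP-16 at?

Chain from EMP-16 up to EMP-8: EMP-16 → EMP-17 → EMP-10 → EMP-15 → EMP-9 → EMP-8. That is 5 steps up, so EMP-16 is 5 levels below EMP-8.

5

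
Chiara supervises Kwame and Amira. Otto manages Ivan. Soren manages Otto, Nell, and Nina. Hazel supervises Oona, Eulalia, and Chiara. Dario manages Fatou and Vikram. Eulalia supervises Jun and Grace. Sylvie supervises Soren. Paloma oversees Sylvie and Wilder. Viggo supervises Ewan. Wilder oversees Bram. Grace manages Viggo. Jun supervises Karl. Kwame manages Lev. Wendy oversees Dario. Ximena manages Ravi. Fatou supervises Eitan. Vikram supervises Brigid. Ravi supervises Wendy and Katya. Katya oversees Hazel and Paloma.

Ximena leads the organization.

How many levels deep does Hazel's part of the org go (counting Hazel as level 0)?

The longest chain under Hazel runs Hazel → Eulalia → Grace → Viggo → Ewan, which is 4 levels below Hazel.

4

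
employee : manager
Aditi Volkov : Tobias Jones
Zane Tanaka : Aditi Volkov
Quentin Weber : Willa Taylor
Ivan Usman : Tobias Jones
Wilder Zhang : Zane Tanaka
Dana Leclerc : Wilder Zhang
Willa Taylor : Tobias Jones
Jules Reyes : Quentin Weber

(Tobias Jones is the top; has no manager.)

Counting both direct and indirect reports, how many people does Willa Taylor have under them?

Willa Taylor directly manages Quentin Weber. Under Quentin Weber: Jules Reyes (1). That's 2 in total.

2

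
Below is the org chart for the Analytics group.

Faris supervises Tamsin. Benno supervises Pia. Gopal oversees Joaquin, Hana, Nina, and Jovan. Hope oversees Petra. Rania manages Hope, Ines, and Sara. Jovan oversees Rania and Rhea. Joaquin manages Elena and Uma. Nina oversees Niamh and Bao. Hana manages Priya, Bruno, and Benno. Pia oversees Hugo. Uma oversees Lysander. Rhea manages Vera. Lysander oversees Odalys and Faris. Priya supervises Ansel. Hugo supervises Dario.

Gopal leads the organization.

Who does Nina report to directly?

Nina reports directly to Gopal.

Gopal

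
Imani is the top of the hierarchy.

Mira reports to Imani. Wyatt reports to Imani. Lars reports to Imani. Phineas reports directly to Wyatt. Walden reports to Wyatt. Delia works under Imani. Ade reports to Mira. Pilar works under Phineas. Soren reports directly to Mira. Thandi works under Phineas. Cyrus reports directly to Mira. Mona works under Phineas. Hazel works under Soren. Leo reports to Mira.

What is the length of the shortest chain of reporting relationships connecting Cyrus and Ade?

2

Cyrus is 1 level below Mira, and Ade is 1 level below Mira (their lowest common manager). The shortest path runs up from Cyrus to Mira and back down to Ade: 1 + 1 = 2 links.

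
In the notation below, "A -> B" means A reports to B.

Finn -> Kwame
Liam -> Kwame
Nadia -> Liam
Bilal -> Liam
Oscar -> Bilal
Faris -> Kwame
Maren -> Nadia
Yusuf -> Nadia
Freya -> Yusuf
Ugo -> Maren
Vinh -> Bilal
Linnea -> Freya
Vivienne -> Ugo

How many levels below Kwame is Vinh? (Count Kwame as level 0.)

Chain from Vinh up to Kwame: Vinh → Bilal → Liam → Kwame. That is 3 steps up, so Vinh is 3 levels below Kwame.

3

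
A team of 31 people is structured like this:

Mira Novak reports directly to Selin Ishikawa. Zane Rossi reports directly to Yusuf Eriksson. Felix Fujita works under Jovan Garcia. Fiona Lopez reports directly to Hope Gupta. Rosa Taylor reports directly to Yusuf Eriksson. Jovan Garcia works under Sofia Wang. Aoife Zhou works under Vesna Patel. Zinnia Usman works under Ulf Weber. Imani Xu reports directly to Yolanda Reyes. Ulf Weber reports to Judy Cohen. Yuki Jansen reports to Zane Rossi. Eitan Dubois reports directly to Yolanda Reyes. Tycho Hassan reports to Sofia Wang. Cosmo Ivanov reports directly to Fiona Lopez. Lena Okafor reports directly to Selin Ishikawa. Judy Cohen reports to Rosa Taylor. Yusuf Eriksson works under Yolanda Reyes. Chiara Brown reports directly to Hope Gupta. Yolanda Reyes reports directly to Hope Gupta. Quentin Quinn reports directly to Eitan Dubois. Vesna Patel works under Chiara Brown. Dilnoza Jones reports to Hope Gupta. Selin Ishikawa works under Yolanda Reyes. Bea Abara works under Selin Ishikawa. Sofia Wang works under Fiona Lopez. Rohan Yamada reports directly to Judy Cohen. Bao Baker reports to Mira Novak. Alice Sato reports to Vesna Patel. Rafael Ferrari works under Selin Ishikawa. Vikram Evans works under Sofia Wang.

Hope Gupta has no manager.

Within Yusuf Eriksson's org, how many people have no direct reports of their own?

3

The people in Yusuf Eriksson's organization with no one reporting to them are Yuki Jansen, Zinnia Usman, Rohan Yamada. That is 3.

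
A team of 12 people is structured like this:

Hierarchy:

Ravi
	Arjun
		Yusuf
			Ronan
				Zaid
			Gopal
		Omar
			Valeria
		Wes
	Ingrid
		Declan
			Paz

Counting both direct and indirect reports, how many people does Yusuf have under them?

3

Yusuf directly manages Ronan, Gopal. Under Ronan: Zaid (1). Gopal has no reports. So Yusuf's organization is 2 direct reports plus everyone under them: 2 + 1 = 3.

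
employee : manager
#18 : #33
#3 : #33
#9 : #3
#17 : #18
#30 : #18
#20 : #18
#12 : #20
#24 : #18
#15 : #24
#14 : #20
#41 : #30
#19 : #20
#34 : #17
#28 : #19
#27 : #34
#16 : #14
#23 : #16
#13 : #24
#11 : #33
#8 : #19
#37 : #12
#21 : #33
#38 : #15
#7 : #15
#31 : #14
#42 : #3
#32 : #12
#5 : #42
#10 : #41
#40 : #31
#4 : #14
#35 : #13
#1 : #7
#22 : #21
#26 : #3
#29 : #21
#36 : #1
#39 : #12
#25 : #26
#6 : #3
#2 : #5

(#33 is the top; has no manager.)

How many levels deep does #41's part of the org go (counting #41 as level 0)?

The longest chain under #41 runs #41 → #10, which is 1 level below #41.

1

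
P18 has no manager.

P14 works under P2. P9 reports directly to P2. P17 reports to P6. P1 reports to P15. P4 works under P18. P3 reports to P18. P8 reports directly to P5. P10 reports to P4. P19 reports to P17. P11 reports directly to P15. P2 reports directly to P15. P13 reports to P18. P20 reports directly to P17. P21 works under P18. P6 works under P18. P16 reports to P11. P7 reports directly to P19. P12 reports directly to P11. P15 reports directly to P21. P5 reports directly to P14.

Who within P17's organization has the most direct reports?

Direct-report counts within P17's organization: P17 has 2; P19 has 1. The largest is 2, held by P17.

P17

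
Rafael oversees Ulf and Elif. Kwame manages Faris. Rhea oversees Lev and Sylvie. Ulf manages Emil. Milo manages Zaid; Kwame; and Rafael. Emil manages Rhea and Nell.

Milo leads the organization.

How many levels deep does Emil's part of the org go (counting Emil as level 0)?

2

The longest chain under Emil runs Emil → Rhea → Sylvie, which is 2 levels below Emil.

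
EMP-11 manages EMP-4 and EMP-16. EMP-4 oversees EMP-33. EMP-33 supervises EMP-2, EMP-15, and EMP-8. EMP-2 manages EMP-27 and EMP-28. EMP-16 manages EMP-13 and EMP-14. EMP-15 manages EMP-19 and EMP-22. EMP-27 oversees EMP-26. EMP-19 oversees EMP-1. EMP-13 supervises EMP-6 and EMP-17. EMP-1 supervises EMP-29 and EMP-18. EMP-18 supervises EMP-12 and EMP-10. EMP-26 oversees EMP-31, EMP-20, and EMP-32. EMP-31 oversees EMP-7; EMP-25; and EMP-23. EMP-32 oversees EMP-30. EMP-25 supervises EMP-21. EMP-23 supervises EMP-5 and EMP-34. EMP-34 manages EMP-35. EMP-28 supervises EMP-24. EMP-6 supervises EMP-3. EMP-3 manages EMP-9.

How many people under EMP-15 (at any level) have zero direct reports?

The people in EMP-15's organization with no one reporting to them are EMP-22, EMP-10, EMP-12, EMP-29. That is 4.

4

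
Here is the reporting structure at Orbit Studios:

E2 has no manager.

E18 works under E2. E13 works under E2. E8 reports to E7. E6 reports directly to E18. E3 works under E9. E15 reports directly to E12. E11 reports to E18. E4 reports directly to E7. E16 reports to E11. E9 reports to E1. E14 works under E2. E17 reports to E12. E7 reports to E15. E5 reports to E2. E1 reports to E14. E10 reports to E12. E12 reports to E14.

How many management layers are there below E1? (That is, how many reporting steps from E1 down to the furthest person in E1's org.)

The longest chain under E1 runs E1 → E9 → E3, which is 2 levels below E1.

2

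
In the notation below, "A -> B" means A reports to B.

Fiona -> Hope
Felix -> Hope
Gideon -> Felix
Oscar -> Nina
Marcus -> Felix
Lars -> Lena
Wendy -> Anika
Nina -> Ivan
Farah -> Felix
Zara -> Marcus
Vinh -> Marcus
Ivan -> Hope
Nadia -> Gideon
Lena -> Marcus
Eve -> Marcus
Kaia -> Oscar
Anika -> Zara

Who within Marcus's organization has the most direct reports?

Marcus

Direct-report counts within Marcus's organization: Marcus has 4; Lena has 1; Zara has 1; Anika has 1. The largest is 4, held by Marcus.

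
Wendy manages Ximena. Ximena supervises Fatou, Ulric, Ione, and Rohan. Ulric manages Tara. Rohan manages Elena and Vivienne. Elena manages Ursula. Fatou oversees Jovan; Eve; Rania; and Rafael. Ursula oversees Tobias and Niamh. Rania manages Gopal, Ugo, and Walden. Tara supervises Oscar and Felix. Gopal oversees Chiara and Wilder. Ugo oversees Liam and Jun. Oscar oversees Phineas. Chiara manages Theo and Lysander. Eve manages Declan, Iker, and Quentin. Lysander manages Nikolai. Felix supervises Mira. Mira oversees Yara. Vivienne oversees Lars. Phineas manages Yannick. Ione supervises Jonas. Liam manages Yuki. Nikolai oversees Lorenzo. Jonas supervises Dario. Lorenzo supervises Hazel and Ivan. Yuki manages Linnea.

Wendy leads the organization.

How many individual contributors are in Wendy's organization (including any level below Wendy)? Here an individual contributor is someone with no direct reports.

18

The people in Wendy's organization with no one reporting to them are Dario, Rafael, Quentin, Iker, Declan, Jovan, Walden, Jun, Linnea, Wilder, Ivan, Hazel, Theo, Lars, Tobias, Niamh, Yara, Yannick. That is 18.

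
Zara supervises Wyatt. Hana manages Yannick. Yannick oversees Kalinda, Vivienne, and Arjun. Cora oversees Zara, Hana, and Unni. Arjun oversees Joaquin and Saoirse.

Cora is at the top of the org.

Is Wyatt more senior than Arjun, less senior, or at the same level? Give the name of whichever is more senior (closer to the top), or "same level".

Wyatt

Wyatt is 2 levels below Cora; Arjun is 3. Wyatt is higher.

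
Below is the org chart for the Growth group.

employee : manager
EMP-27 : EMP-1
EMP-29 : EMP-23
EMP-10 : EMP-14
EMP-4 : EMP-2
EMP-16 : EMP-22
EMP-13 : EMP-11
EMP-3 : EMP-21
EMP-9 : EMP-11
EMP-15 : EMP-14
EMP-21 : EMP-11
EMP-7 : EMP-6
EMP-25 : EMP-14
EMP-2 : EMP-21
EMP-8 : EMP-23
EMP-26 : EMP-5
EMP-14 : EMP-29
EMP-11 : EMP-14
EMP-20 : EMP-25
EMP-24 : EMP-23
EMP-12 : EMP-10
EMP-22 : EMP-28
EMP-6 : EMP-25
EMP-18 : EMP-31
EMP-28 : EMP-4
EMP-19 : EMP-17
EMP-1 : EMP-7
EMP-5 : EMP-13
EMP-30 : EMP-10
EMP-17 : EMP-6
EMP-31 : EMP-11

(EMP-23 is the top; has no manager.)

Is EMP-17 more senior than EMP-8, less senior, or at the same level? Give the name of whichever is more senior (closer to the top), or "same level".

EMP-8

EMP-17 is 5 levels below EMP-23; EMP-8 is 1. EMP-8 is higher.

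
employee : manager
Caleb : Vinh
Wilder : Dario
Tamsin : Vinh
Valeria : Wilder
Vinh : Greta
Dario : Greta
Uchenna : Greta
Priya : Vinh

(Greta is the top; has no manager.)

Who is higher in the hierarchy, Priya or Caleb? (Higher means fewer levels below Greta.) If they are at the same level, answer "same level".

same level

Both Priya and Caleb are 2 levels below Greta.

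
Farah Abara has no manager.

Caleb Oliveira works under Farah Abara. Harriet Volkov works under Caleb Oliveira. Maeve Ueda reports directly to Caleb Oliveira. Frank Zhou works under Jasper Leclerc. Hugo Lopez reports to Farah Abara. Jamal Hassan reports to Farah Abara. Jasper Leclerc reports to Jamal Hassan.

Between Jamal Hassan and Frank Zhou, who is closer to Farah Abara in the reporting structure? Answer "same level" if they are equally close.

Jamal Hassan is 1 level below Farah Abara; Frank Zhou is 3. Jamal Hassan is higher.

Jamal Hassan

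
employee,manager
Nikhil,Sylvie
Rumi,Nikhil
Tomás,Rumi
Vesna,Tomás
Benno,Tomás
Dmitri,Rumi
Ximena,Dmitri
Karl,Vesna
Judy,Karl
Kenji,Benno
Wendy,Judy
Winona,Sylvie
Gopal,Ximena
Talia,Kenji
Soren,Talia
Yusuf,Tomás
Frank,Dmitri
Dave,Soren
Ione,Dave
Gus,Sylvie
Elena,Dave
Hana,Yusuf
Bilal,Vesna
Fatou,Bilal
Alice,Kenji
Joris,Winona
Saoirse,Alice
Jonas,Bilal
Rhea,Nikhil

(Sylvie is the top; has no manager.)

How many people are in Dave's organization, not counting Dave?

2

Dave directly manages Ione, Elena. Ione has no reports. Elena has no reports. So Dave's organization is 2 direct reports plus everyone under them: 1 + 1 = 2.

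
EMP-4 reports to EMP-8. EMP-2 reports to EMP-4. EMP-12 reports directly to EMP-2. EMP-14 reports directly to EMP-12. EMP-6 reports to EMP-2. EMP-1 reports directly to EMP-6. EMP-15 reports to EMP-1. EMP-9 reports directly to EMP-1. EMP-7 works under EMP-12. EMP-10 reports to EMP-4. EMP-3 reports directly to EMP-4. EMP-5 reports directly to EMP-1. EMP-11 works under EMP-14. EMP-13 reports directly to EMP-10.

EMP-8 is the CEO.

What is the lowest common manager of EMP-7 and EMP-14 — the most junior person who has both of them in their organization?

EMP-7's chain of managers is EMP-12, EMP-2, EMP-4, EMP-8. EMP-14's chain of managers is EMP-12, EMP-2, EMP-4, EMP-8. The first manager that appears in both chains is EMP-12.

EMP-12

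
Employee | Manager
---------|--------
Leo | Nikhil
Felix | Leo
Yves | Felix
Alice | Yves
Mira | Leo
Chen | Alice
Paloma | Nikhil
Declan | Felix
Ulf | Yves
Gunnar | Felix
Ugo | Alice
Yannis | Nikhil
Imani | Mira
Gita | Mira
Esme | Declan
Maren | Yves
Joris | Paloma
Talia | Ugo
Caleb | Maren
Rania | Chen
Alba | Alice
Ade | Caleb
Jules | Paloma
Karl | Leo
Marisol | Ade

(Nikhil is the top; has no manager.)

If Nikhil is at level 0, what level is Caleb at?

5

Chain from Caleb up to Nikhil: Caleb → Maren → Yves → Felix → Leo → Nikhil. That is 5 steps up, so Caleb is 5 levels below Nikhil.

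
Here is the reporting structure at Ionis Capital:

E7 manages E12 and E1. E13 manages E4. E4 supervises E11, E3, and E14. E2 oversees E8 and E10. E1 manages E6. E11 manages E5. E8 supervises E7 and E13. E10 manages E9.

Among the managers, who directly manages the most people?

Direct-report counts: E2 has 2; E10 has 1; E8 has 2; E7 has 2; E1 has 1; E13 has 1; E4 has 3; E11 has 1. The largest is 3, held by E4.

E4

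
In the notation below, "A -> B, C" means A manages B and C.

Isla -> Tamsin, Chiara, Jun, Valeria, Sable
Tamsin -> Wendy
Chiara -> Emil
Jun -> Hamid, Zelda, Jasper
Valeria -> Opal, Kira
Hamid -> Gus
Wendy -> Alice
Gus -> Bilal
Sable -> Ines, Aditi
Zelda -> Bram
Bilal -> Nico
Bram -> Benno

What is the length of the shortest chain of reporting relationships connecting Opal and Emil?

Opal is 2 levels below Isla, and Emil is 2 levels below Isla (their lowest common manager). The shortest path runs up from Opal to Isla and back down to Emil: 2 + 2 = 4 links.

4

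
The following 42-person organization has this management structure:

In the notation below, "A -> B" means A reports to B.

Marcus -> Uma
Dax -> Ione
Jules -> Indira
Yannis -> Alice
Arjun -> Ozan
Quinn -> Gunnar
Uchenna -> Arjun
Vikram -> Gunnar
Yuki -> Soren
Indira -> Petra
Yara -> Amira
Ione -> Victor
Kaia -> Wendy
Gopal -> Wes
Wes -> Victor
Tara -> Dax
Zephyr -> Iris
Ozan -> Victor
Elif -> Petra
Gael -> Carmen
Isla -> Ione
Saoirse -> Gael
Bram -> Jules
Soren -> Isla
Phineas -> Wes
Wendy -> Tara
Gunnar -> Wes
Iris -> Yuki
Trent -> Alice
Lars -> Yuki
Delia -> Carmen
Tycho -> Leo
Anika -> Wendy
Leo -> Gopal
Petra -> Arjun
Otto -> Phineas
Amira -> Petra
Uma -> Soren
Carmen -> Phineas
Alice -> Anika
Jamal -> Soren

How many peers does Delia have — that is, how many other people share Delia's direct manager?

1

Delia reports to Carmen. Carmen's other direct reports are Gael — 1 peer.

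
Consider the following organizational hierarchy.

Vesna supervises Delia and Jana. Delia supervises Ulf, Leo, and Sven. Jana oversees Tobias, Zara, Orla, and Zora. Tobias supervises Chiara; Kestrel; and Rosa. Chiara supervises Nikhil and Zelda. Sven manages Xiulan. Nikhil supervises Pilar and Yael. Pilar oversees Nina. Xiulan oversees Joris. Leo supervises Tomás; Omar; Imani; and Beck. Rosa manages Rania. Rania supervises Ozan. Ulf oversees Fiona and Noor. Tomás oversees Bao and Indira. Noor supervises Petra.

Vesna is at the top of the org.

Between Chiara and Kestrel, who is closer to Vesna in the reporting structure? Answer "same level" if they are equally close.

same level

Both Chiara and Kestrel are 3 levels below Vesna.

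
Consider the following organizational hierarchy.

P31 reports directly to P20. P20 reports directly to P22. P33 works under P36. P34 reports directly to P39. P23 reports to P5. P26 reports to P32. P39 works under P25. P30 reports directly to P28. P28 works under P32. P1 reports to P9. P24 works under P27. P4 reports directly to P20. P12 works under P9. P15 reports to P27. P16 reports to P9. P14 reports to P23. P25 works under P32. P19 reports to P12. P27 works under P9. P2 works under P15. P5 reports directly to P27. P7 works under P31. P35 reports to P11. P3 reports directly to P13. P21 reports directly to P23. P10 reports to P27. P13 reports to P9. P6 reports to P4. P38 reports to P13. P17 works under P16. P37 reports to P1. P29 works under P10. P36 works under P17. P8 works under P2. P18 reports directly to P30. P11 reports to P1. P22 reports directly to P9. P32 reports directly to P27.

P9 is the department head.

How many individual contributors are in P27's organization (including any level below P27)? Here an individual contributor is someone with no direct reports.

8

The people in P27's organization with no one reporting to them are P8, P24, P29, P21, P14, P26, P18, P34. That is 8.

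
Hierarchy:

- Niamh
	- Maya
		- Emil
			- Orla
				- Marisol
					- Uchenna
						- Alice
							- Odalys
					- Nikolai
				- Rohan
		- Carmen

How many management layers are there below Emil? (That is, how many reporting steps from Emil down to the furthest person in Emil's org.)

5

The longest chain under Emil runs Emil → Orla → Marisol → Uchenna → Alice → Odalys, which is 5 levels below Emil.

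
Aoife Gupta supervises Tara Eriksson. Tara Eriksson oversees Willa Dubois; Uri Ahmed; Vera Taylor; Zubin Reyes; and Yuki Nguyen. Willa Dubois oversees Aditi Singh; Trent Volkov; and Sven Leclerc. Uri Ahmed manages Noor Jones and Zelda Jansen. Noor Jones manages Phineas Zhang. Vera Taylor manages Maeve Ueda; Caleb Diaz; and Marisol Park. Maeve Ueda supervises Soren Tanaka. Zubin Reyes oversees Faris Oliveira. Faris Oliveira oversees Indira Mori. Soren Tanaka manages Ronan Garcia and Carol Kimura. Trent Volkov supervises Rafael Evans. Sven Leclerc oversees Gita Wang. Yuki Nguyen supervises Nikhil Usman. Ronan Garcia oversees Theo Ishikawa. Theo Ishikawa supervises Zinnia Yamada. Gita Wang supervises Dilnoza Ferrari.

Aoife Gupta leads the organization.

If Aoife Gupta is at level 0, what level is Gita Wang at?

Chain from Gita Wang up to Aoife Gupta: Gita Wang → Sven Leclerc → Willa Dubois → Tara Eriksson → Aoife Gupta. That is 4 steps up, so Gita Wang is 4 levels below Aoife Gupta.

4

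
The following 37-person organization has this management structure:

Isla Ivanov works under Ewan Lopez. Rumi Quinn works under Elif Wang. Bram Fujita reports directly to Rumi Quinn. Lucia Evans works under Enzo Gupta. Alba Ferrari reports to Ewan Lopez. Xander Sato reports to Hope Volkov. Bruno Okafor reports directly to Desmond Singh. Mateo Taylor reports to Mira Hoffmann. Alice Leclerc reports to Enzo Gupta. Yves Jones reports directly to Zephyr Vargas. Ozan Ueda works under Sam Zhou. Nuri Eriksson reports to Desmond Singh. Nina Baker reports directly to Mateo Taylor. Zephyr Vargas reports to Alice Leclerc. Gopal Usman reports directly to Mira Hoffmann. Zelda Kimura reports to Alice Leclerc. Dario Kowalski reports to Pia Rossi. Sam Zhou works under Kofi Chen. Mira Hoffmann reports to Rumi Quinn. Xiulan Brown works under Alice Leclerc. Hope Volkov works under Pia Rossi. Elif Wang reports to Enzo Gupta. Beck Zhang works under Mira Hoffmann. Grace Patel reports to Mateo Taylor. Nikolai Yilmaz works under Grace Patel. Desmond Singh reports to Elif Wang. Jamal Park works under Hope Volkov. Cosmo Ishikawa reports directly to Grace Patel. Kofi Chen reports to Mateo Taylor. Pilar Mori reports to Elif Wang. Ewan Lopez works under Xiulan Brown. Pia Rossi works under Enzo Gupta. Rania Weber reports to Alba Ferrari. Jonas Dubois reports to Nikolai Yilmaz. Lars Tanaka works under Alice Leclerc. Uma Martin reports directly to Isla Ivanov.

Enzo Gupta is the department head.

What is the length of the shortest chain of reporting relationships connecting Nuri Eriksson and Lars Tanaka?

5

Nuri Eriksson is 3 levels below Enzo Gupta, and Lars Tanaka is 2 levels below Enzo Gupta (their lowest common manager). The shortest path runs up from Nuri Eriksson to Enzo Gupta and back down to Lars Tanaka: 3 + 2 = 5 links.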